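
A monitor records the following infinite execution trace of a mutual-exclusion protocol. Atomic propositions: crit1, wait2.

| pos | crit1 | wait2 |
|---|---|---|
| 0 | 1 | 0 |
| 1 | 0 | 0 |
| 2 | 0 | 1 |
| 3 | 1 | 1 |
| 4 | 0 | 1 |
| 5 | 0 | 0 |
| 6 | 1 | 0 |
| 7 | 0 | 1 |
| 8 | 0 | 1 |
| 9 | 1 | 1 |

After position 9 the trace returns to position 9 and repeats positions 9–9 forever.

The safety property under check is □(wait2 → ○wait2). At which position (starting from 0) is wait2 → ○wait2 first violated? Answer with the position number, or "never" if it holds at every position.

Check wait2 → ○wait2 at each position in order: 0 ✓, 1 ✓, 2 ✓, 3 ✓.
At position 4 the labels are {wait2} and the next position 5 has {}, so wait2 → ○wait2 is false there. This is the first violation.

4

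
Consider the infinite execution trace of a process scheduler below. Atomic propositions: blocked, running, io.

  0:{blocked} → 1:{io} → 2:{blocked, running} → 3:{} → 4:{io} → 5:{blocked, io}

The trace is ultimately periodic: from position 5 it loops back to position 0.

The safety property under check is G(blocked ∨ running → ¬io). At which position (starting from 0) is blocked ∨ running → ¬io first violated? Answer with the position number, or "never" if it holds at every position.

5

Check blocked ∨ running → ¬io at each position in order: 0 ✓, 1 ✓, 2 ✓, 3 ✓, 4 ✓.
At position 5 the labels are {blocked, io}, so blocked ∨ running → ¬io is false there. This is the first violation.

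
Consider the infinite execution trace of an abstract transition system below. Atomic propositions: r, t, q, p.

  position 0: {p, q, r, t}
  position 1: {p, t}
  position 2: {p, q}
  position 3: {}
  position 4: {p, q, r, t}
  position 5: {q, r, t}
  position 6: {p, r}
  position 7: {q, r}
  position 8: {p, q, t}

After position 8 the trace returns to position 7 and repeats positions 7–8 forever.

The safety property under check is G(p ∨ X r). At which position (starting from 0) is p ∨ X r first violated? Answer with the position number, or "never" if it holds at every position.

7

Check p ∨ X r at each position in order: 0 ✓, 1 ✓, 2 ✓, 3 ✓, 4 ✓, 5 ✓, 6 ✓.
At position 7 the labels are {q, r} and the next position 8 has {p, q, t}, so p ∨ X r is false there. This is the first violation.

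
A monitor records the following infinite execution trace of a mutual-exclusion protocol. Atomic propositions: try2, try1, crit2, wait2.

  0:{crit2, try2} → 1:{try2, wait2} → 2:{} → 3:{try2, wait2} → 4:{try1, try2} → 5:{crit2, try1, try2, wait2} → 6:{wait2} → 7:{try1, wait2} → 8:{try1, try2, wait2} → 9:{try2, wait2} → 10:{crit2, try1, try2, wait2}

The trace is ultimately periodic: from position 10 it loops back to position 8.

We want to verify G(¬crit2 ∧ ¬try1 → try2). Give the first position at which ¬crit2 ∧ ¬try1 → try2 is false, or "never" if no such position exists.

2

Check ¬crit2 ∧ ¬try1 → try2 at each position in order: 0 ✓, 1 ✓.
At position 2 the labels are {}, so ¬crit2 ∧ ¬try1 → try2 is false there. This is the first violation.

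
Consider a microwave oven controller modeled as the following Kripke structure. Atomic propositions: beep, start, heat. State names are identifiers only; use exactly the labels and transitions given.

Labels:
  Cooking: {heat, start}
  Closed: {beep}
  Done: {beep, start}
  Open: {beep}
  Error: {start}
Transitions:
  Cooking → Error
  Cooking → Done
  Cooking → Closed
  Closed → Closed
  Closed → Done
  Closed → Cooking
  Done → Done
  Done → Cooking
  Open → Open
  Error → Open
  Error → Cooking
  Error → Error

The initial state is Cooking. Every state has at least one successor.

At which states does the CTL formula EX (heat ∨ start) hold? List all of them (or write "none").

{Cooking, Closed, Done, Error}

States satisfying heat ∨ start: {Cooking, Done, Error}.
States satisfying EX (heat ∨ start): {Cooking, Closed, Done, Error}.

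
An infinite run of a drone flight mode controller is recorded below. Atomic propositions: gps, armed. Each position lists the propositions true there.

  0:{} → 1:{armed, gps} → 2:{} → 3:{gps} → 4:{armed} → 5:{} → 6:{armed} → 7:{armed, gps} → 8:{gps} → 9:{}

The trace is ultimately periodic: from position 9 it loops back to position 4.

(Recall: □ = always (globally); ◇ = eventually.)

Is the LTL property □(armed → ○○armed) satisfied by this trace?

armed → ○○armed must hold at every position from 0 onward. It fails at position 1, so □(armed → ○○armed) is false.
Positions where armed holds: 1, 4, 6, 7.
Check ○○armed at each: 1→fails, 4→ok, 6→fails, 7→fails.

Violated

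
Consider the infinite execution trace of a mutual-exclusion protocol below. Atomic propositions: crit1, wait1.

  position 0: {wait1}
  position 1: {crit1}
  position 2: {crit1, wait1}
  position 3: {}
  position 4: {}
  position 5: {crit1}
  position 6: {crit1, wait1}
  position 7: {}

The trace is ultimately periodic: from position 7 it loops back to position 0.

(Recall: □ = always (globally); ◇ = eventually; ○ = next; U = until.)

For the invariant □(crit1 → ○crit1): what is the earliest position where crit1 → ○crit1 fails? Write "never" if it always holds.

Check crit1 → ○crit1 at each position in order: 0 ✓, 1 ✓.
At position 2 the labels are {crit1, wait1} and the next position 3 has {}, so crit1 → ○crit1 is false there. This is the first violation.

2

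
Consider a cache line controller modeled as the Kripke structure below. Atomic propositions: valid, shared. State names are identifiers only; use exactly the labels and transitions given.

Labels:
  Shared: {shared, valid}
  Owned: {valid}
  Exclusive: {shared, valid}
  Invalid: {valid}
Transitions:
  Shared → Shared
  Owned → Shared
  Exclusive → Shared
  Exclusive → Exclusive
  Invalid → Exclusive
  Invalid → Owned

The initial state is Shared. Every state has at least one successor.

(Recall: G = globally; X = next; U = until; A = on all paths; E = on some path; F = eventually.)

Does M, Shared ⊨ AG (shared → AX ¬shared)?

No

States satisfying shared → AX ¬shared: {Owned, Invalid}.
States satisfying AG (shared → AX ¬shared): ∅.
Shared is reachable from Shared and violates shared → AX ¬shared, so AG fails at Shared.
Shared ∉ Sat(AG (shared → AX ¬shared)).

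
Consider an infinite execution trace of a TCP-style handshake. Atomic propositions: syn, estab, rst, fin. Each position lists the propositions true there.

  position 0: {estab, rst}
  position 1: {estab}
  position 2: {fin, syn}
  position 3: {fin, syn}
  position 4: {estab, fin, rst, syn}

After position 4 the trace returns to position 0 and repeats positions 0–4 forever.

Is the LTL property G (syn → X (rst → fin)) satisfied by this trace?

Does not hold

syn → X (rst → fin) must hold at every position from 0 onward. It fails at position 4, so G (syn → X (rst → fin)) is false.
Positions where syn holds: 2, 3, 4.
Check X (rst → fin) at each: 2→ok, 3→ok, 4→fails.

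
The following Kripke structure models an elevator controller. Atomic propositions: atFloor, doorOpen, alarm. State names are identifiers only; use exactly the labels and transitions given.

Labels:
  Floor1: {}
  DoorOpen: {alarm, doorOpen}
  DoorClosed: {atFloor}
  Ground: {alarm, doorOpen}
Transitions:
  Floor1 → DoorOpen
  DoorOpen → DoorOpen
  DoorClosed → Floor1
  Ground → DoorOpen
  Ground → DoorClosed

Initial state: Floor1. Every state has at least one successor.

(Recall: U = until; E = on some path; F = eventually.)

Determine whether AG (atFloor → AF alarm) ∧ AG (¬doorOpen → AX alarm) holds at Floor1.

Satisfied

States satisfying atFloor → AF alarm: {Floor1, DoorOpen, DoorClosed, Ground}.
States satisfying AG (atFloor → AF alarm): {Floor1, DoorOpen, DoorClosed, Ground}.
States satisfying ¬doorOpen → AX alarm: {Floor1, DoorOpen, Ground}.
States satisfying AG (¬doorOpen → AX alarm): {Floor1, DoorOpen}.
States satisfying AG (atFloor → AF alarm) ∧ AG (¬doorOpen → AX alarm): {Floor1, DoorOpen}.
Floor1 ∈ Sat(AG (atFloor → AF alarm) ∧ AG (¬doorOpen → AX alarm)).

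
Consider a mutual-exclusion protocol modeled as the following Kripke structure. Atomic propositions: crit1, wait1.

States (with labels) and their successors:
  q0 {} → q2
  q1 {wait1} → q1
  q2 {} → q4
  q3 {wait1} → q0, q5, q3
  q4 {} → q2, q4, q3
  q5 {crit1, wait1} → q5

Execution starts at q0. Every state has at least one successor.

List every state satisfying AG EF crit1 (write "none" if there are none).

{q0, q2, q3, q4, q5}

States satisfying EF crit1: {q0, q2, q3, q4, q5}.
States satisfying AG EF crit1: {q0, q2, q3, q4, q5}.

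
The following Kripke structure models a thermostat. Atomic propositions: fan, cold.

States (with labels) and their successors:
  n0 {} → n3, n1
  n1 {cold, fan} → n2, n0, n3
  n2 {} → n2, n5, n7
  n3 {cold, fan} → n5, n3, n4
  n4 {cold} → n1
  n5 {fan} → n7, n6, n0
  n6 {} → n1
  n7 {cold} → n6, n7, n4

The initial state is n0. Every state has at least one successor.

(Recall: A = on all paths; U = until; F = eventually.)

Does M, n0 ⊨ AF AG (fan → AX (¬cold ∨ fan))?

States satisfying AG (fan → AX (¬cold ∨ fan)): ∅.
States satisfying AF AG (fan → AX (¬cold ∨ fan)): ∅.
There is a path from n0 along which AG (fan → AX (¬cold ∨ fan)) never holds.
n0 ∉ Sat(AF AG (fan → AX (¬cold ∨ fan))).

Violated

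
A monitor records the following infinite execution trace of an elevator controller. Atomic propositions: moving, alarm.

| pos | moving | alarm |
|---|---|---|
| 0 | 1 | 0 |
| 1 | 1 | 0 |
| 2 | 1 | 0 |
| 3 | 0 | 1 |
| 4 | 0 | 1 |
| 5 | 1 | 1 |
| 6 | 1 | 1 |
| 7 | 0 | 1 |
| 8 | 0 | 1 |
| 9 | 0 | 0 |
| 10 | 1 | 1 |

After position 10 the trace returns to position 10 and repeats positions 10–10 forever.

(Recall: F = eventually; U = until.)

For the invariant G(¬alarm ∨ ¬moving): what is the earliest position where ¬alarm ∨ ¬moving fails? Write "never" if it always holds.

5

Check ¬alarm ∨ ¬moving at each position in order: 0 ✓, 1 ✓, 2 ✓, 3 ✓, 4 ✓.
At position 5 the labels are {alarm, moving}, so ¬alarm ∨ ¬moving is false there. This is the first violation.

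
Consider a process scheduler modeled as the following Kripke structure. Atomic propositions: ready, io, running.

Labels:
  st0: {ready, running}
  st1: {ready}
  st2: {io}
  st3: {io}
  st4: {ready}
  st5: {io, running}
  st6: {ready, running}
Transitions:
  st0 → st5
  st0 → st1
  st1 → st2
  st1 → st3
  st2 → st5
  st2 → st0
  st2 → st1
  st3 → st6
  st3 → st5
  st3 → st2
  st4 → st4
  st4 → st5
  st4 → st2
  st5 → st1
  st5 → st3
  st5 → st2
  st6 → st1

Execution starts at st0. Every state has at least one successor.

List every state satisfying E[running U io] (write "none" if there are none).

{st0, st2, st3, st5}

States satisfying running: {st0, st5, st6}.
States satisfying io: {st2, st3, st5}.
States satisfying E[running U io]: {st0, st2, st3, st5}.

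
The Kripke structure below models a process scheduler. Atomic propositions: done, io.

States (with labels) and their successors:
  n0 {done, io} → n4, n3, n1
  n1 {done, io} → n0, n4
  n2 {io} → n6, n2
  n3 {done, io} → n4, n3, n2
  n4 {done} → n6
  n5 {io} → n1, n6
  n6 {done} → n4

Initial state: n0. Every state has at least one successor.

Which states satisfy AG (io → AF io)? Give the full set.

States satisfying io → AF io: {n0, n1, n2, n3, n4, n5, n6}.
States satisfying AG (io → AF io): {n0, n1, n2, n3, n4, n5, n6}.

{n0, n1, n2, n3, n4, n5, n6}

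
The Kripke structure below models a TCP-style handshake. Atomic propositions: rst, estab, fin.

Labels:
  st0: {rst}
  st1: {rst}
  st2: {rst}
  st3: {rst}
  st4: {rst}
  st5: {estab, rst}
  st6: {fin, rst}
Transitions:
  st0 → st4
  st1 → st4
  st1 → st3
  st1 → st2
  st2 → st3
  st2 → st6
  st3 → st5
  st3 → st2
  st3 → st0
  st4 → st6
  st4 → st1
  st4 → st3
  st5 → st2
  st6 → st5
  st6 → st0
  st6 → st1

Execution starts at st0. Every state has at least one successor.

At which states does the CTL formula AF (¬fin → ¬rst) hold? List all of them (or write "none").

States satisfying ¬fin → ¬rst: {st6}.
States satisfying AF (¬fin → ¬rst): {st6}.

{st6}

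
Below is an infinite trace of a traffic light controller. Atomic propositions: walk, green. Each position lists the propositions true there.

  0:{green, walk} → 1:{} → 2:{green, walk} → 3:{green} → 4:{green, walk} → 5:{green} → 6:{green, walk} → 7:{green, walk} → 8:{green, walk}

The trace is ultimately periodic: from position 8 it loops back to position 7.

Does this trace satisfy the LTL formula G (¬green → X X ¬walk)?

Satisfied

¬green → X X ¬walk holds at every position 0..8, and those are all positions ever visited, so G (¬green → X X ¬walk) holds.
Positions where ¬green holds: 1.
Check X X ¬walk at each: 1→ok.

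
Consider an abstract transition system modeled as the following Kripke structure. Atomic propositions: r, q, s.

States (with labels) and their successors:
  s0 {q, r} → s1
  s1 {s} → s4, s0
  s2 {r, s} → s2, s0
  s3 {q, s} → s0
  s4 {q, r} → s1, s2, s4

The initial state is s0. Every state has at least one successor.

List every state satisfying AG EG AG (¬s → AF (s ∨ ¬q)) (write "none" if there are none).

States satisfying EG AG (¬s → AF (s ∨ ¬q)): ∅.
States satisfying AG EG AG (¬s → AF (s ∨ ¬q)): ∅.

none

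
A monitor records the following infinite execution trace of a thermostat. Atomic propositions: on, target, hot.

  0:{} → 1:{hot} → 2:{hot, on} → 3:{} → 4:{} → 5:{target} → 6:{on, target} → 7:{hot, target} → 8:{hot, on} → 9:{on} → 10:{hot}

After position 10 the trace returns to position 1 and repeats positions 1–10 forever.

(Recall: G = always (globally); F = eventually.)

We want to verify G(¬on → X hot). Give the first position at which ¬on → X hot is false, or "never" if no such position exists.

Check ¬on → X hot at each position in order: 0 ✓, 1 ✓, 2 ✓.
At position 3 the labels are {} and the next position 4 has {}, so ¬on → X hot is false there. This is the first violation.

3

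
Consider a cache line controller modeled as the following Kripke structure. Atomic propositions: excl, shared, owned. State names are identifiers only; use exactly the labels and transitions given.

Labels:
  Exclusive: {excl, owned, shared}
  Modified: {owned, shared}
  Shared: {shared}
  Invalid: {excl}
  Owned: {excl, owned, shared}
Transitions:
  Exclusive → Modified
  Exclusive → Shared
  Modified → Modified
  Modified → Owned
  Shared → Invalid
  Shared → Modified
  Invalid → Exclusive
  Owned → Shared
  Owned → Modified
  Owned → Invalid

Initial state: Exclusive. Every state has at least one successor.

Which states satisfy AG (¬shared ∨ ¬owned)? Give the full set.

States satisfying ¬shared ∨ ¬owned: {Shared, Invalid}.
States satisfying AG (¬shared ∨ ¬owned): ∅.

none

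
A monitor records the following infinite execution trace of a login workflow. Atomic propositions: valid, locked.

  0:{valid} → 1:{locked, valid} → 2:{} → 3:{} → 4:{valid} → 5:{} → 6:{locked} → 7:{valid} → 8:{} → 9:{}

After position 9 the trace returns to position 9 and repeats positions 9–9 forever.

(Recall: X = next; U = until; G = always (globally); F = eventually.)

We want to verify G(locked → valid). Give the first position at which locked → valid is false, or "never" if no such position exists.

Check locked → valid at each position in order: 0 ✓, 1 ✓, 2 ✓, 3 ✓, 4 ✓, 5 ✓.
At position 6 the labels are {locked}, so locked → valid is false there. This is the first violation.

6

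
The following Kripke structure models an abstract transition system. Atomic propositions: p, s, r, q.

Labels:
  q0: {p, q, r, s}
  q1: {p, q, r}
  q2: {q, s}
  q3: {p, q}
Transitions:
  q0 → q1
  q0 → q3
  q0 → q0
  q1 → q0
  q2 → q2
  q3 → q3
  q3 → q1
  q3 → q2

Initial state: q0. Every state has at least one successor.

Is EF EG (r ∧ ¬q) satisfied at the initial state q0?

Violated

States satisfying EG (r ∧ ¬q): ∅.
States satisfying EF EG (r ∧ ¬q): ∅.
No suitable path/successor from q0 witnesses the formula.
q0 ∉ Sat(EF EG (r ∧ ¬q)).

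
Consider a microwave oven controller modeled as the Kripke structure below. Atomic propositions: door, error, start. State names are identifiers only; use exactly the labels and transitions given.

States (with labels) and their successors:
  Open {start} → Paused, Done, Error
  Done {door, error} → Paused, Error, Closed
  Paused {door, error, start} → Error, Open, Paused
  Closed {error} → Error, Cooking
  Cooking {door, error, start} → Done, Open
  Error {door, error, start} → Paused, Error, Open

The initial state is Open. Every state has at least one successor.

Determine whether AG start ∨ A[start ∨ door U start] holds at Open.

Satisfied

States satisfying start: {Open, Paused, Cooking, Error}.
States satisfying AG start: ∅.
States satisfying start ∨ door: {Open, Done, Paused, Cooking, Error}.
States satisfying A[start ∨ door U start]: {Open, Paused, Cooking, Error}.
States satisfying AG start ∨ A[start ∨ door U start]: {Open, Paused, Cooking, Error}.
Open ∈ Sat(AG start ∨ A[start ∨ door U start]).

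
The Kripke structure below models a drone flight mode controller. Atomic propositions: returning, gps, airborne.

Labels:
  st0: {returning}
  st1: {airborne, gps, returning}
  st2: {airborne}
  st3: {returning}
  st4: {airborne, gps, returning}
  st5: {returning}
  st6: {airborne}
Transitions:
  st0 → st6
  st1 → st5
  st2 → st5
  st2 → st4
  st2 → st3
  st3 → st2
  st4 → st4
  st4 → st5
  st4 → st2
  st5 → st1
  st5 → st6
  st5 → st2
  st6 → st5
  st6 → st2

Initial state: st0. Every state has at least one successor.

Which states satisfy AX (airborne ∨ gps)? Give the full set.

States satisfying airborne ∨ gps: {st1, st2, st4, st6}.
States satisfying AX (airborne ∨ gps): {st0, st3, st5}.

{st0, st3, st5}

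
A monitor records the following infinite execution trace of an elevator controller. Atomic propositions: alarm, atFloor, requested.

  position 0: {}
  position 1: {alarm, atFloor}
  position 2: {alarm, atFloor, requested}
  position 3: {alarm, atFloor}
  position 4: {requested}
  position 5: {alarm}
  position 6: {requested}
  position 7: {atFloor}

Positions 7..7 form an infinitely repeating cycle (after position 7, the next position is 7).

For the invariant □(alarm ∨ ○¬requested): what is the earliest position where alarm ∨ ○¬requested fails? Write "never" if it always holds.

never

alarm ∨ ○¬requested holds at every position 0..7, and those are all the positions the trace ever visits, so the invariant □(alarm ∨ ○¬requested) is never violated.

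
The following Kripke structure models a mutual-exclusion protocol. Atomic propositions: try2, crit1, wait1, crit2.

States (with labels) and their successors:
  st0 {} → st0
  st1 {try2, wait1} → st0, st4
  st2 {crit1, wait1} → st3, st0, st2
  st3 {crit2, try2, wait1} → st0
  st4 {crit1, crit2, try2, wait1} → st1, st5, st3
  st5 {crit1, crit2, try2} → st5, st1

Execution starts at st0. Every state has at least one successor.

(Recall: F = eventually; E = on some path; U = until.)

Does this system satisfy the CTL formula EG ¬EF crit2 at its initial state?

States satisfying ¬EF crit2: {st0}.
States satisfying EG ¬EF crit2: {st0}.
st0 ∈ Sat(EG ¬EF crit2).

Yes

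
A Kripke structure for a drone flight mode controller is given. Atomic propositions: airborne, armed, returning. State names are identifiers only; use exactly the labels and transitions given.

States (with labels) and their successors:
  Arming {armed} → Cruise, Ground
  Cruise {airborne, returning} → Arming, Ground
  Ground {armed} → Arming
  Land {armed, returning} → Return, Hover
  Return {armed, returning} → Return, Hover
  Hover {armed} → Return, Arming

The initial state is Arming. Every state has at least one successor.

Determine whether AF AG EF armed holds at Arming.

States satisfying AG EF armed: {Arming, Cruise, Ground, Land, Return, Hover}.
States satisfying AF AG EF armed: {Arming, Cruise, Ground, Land, Return, Hover}.
Arming ∈ Sat(AF AG EF armed).

Satisfied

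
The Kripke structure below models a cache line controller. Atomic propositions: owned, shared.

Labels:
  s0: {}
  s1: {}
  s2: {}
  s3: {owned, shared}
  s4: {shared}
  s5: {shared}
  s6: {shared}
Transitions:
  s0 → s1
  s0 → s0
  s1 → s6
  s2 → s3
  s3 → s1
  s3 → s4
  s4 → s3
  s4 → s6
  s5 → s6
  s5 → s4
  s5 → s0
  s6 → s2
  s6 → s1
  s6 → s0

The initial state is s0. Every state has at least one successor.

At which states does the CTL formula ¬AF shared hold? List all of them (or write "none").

States satisfying shared: {s3, s4, s5, s6}.
States satisfying AF shared: {s1, s2, s3, s4, s5, s6}.
States satisfying ¬AF shared: {s0}.

{s0}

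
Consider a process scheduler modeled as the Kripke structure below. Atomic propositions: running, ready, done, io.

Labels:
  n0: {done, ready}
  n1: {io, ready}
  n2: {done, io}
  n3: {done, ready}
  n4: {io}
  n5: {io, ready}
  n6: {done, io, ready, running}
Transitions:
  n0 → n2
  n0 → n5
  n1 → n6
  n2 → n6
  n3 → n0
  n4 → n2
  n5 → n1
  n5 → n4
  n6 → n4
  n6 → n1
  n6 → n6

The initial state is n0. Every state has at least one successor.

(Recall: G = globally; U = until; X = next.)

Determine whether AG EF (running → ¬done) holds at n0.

States satisfying EF (running → ¬done): {n0, n1, n2, n3, n4, n5, n6}.
States satisfying AG EF (running → ¬done): {n0, n1, n2, n3, n4, n5, n6}.
Every state reachable from n0 satisfies EF (running → ¬done).
n0 ∈ Sat(AG EF (running → ¬done)).

Satisfied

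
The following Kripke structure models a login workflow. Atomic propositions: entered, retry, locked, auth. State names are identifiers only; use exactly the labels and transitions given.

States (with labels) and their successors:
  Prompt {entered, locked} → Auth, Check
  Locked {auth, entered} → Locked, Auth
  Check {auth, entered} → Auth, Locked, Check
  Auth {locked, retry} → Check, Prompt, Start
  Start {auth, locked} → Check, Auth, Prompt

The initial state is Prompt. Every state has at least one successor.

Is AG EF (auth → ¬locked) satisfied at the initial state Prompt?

Yes

States satisfying EF (auth → ¬locked): {Prompt, Locked, Check, Auth, Start}.
States satisfying AG EF (auth → ¬locked): {Prompt, Locked, Check, Auth, Start}.
Every state reachable from Prompt satisfies EF (auth → ¬locked).
Prompt ∈ Sat(AG EF (auth → ¬locked)).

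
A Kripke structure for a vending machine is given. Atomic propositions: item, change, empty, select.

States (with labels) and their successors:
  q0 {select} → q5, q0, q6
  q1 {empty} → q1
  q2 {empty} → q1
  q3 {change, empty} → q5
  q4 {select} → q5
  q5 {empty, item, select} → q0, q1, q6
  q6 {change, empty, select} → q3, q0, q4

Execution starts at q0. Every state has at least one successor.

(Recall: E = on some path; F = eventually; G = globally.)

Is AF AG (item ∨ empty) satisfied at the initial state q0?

States satisfying AG (item ∨ empty): {q1, q2}.
States satisfying AF AG (item ∨ empty): {q1, q2}.
There is a path from q0 along which AG (item ∨ empty) never holds.
q0 ∉ Sat(AF AG (item ∨ empty)).

No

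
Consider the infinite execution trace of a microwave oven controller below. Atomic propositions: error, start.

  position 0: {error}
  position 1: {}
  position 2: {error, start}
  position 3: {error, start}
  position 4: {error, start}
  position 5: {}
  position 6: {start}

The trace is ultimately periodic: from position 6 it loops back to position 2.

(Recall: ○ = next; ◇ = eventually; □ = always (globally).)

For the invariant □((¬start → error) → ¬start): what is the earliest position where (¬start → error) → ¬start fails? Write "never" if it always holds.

2

Check (¬start → error) → ¬start at each position in order: 0 ✓, 1 ✓.
At position 2 the labels are {error, start}, so (¬start → error) → ¬start is false there. This is the first violation.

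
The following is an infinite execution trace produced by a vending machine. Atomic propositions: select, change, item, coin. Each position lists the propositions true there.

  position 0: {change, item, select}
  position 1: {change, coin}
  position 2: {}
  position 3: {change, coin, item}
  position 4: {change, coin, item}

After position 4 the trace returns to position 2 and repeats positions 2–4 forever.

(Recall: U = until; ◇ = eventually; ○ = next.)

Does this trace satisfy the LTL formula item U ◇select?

Yes

Walking from position 0: ◇select first holds at position 0, and item holds at every earlier position along the way, so item U ◇select holds.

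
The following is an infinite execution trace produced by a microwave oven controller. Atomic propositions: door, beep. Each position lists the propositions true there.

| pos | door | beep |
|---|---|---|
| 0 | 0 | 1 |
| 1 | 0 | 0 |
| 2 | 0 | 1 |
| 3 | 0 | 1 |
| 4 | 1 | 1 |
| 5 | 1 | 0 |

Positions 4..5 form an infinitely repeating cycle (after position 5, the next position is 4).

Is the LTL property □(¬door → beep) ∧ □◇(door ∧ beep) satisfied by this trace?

¬door → beep must hold at every position from 0 onward. It fails at position 1, so □(¬door → beep) is false.
Positions where ¬door holds: 0, 1, 2, 3.
Check beep at each: 0→ok, 1→fails, 2→ok, 3→ok.
◇(door ∧ beep) holds at every position 0..5, and those are all positions ever visited, so □◇(door ∧ beep) holds.
At position 0: □(¬door → beep) is false; □◇(door ∧ beep) is true; so □(¬door → beep) ∧ □◇(door ∧ beep) is false.

Does not hold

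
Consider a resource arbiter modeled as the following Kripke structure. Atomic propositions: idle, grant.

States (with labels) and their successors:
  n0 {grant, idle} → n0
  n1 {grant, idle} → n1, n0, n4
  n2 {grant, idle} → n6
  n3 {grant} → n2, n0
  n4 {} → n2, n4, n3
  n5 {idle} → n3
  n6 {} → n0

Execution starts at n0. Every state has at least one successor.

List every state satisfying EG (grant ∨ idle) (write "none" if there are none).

States satisfying grant ∨ idle: {n0, n1, n2, n3, n5}.
States satisfying EG (grant ∨ idle): {n0, n1, n3, n5}.

{n0, n1, n3, n5}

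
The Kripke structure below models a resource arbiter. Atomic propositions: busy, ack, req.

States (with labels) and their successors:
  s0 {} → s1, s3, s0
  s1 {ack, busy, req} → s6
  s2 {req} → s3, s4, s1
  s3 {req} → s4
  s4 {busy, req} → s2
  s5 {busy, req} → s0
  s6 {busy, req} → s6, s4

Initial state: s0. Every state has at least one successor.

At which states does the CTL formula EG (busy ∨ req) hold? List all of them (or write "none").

States satisfying busy ∨ req: {s1, s2, s3, s4, s5, s6}.
States satisfying EG (busy ∨ req): {s1, s2, s3, s4, s6}.

{s1, s2, s3, s4, s6}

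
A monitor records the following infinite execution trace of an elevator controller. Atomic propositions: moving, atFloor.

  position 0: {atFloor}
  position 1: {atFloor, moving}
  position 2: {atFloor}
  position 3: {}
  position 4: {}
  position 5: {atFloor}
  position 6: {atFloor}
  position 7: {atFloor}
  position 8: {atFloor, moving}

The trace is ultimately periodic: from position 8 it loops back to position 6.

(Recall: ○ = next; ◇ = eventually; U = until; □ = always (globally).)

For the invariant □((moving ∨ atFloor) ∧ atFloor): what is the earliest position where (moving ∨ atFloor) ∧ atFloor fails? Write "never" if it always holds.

Check (moving ∨ atFloor) ∧ atFloor at each position in order: 0 ✓, 1 ✓, 2 ✓.
At position 3 the labels are {}, so (moving ∨ atFloor) ∧ atFloor is false there. This is the first violation.

3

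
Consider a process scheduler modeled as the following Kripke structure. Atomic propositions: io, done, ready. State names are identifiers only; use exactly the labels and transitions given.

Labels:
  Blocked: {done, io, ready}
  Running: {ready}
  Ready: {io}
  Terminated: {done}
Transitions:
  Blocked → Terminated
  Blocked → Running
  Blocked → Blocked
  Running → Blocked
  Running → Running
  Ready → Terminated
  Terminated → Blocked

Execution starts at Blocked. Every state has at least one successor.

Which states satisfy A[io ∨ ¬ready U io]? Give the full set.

States satisfying io ∨ ¬ready: {Blocked, Ready, Terminated}.
States satisfying io: {Blocked, Ready}.
States satisfying A[io ∨ ¬ready U io]: {Blocked, Ready, Terminated}.

{Blocked, Ready, Terminated}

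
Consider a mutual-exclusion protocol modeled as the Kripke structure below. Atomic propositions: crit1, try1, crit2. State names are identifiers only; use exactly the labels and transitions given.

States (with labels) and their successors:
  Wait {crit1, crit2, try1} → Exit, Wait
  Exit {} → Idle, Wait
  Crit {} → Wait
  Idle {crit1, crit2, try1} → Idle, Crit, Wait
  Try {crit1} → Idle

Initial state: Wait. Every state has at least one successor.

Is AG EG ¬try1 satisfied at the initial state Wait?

Violated

States satisfying EG ¬try1: ∅.
States satisfying AG EG ¬try1: ∅.
Crit is reachable from Wait and violates EG ¬try1, so AG fails at Wait.
Wait ∉ Sat(AG EG ¬try1).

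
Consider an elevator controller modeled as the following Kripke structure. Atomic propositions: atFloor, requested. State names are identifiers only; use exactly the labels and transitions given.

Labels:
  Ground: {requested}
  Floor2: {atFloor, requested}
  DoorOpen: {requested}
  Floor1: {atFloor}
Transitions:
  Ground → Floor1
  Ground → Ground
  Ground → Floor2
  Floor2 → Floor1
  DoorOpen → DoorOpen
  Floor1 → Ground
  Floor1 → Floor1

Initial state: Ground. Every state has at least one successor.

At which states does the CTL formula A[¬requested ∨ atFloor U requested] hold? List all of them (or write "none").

{Ground, Floor2, DoorOpen}

States satisfying ¬requested ∨ atFloor: {Floor2, Floor1}.
States satisfying requested: {Ground, Floor2, DoorOpen}.
States satisfying A[¬requested ∨ atFloor U requested]: {Ground, Floor2, DoorOpen}.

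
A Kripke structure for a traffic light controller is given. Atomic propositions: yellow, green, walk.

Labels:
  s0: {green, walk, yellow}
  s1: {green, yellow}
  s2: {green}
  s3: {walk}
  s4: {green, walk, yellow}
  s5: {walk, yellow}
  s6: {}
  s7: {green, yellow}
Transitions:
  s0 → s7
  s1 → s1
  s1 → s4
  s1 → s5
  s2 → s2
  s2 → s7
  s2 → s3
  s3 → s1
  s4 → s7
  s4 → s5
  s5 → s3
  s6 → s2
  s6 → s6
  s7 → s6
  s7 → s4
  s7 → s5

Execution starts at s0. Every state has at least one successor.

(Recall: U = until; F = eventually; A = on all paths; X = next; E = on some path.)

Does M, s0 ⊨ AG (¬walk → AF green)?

Does not hold

States satisfying ¬walk → AF green: {s0, s1, s2, s3, s4, s5, s7}.
States satisfying AG (¬walk → AF green): ∅.
s6 is reachable from s0 and violates ¬walk → AF green, so AG fails at s0.
s0 ∉ Sat(AG (¬walk → AF green)).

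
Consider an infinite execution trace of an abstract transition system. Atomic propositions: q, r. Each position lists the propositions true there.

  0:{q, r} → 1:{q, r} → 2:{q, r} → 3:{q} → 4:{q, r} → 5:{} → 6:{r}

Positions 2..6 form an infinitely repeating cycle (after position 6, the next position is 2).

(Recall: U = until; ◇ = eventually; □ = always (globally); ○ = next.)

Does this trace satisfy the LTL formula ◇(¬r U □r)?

No

¬r U □r is false at every position 0..6, so it never becomes true and ◇(¬r U □r) fails.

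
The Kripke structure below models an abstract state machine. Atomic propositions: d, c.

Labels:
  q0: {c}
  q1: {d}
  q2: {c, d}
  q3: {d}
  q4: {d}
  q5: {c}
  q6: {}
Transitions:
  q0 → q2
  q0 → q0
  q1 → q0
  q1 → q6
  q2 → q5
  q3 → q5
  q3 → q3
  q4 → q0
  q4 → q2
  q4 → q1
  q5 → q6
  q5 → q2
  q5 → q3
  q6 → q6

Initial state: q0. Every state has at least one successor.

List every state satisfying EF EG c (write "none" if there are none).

States satisfying EG c: {q0, q2, q5}.
States satisfying EF EG c: {q0, q1, q2, q3, q4, q5}.

{q0, q1, q2, q3, q4, q5}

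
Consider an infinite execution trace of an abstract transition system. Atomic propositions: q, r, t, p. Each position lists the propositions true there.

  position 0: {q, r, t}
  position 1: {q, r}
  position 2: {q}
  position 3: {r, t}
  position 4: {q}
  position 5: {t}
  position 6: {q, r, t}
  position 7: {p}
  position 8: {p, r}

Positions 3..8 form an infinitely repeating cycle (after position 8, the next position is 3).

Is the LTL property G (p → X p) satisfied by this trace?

Violated

p → X p must hold at every position from 0 onward. It fails at position 8, so G (p → X p) is false.
Positions where p holds: 7, 8.
Check X p at each: 7→ok, 8→fails.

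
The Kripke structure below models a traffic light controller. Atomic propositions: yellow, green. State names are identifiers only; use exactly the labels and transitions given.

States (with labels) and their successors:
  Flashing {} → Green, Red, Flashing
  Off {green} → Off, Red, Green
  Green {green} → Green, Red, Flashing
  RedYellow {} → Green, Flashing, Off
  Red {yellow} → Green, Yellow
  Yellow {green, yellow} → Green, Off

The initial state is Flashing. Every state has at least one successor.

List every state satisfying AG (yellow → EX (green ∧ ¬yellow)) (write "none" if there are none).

States satisfying yellow → EX (green ∧ ¬yellow): {Flashing, Off, Green, RedYellow, Red, Yellow}.
States satisfying AG (yellow → EX (green ∧ ¬yellow)): {Flashing, Off, Green, RedYellow, Red, Yellow}.

{Flashing, Off, Green, RedYellow, Red, Yellow}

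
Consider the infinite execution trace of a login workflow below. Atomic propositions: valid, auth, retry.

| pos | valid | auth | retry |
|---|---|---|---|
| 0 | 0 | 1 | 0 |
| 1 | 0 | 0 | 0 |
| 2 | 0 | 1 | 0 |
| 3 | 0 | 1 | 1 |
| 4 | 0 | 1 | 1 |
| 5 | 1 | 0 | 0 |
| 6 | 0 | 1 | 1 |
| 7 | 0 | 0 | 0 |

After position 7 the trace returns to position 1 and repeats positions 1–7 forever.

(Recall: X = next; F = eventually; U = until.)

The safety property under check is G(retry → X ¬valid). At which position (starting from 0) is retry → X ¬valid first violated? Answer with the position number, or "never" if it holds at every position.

Check retry → X ¬valid at each position in order: 0 ✓, 1 ✓, 2 ✓, 3 ✓.
At position 4 the labels are {auth, retry} and the next position 5 has {valid}, so retry → X ¬valid is false there. This is the first violation.

4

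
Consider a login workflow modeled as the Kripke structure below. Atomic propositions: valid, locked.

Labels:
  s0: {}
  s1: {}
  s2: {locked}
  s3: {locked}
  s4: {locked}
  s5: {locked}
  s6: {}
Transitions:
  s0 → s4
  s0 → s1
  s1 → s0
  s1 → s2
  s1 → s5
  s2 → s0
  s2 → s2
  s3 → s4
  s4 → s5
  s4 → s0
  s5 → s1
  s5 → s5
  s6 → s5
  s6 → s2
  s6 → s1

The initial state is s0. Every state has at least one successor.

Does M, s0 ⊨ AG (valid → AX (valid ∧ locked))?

Yes

States satisfying valid → AX (valid ∧ locked): {s0, s1, s2, s3, s4, s5, s6}.
States satisfying AG (valid → AX (valid ∧ locked)): {s0, s1, s2, s3, s4, s5, s6}.
Every state reachable from s0 satisfies valid → AX (valid ∧ locked).
s0 ∈ Sat(AG (valid → AX (valid ∧ locked))).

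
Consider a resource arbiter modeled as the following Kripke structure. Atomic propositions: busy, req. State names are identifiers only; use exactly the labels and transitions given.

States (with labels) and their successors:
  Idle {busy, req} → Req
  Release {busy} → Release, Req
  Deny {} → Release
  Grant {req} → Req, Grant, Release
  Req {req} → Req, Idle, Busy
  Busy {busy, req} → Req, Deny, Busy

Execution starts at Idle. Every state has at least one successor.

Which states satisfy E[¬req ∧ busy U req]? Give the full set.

States satisfying ¬req ∧ busy: {Release}.
States satisfying req: {Idle, Grant, Req, Busy}.
States satisfying E[¬req ∧ busy U req]: {Idle, Release, Grant, Req, Busy}.

{Idle, Release, Grant, Req, Busy}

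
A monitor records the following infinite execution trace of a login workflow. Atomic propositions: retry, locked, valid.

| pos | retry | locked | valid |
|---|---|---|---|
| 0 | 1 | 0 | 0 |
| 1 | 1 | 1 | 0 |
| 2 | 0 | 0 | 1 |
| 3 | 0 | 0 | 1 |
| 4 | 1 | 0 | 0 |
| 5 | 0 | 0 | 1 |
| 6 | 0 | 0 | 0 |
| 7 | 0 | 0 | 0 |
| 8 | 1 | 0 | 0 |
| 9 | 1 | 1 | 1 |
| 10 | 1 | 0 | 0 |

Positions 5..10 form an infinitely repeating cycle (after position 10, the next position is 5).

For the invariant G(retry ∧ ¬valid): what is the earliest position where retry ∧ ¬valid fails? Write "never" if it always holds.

Check retry ∧ ¬valid at each position in order: 0 ✓, 1 ✓.
At position 2 the labels are {valid}, so retry ∧ ¬valid is false there. This is the first violation.

2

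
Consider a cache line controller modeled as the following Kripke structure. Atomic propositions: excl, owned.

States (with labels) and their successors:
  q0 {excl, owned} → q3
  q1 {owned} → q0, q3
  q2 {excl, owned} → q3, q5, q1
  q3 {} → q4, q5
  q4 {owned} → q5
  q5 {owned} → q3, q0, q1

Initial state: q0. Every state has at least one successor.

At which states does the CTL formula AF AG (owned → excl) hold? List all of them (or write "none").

States satisfying AG (owned → excl): ∅.
States satisfying AF AG (owned → excl): ∅.

none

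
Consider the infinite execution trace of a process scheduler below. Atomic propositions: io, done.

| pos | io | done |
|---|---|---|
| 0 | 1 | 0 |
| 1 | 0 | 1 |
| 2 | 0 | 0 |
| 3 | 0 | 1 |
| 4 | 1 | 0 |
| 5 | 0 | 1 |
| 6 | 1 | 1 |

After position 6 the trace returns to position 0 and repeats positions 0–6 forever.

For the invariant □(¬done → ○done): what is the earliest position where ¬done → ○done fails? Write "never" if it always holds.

never

¬done → ○done holds at every position 0..6, and those are all the positions the trace ever visits, so the invariant □(¬done → ○done) is never violated.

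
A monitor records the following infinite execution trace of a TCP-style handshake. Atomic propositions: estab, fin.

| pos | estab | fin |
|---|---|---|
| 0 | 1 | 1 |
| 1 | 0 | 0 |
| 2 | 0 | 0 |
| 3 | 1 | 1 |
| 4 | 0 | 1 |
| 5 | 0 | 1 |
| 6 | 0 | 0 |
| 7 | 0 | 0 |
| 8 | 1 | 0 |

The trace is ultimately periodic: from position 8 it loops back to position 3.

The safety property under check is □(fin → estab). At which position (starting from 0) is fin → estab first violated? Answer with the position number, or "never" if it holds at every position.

4

Check fin → estab at each position in order: 0 ✓, 1 ✓, 2 ✓, 3 ✓.
At position 4 the labels are {fin}, so fin → estab is false there. This is the first violation.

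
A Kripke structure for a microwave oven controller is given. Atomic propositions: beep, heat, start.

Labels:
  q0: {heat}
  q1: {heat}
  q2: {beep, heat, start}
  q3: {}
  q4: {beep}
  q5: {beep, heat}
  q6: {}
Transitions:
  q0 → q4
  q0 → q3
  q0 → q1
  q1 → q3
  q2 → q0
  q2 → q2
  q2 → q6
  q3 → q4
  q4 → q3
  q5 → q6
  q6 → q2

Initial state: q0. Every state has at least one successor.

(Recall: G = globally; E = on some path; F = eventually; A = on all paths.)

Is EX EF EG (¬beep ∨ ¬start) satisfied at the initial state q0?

Yes

States satisfying EF EG (¬beep ∨ ¬start): {q0, q1, q2, q3, q4, q5, q6}.
States satisfying EX EF EG (¬beep ∨ ¬start): {q0, q1, q2, q3, q4, q5, q6}.
q0 ∈ Sat(EX EF EG (¬beep ∨ ¬start)).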